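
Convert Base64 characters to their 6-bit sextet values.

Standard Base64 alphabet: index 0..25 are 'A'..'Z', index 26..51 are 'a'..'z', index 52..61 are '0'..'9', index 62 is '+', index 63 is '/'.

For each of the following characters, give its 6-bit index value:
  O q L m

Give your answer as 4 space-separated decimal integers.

Answer: 14 42 11 38

Derivation:
'O': A..Z range, ord('O') − ord('A') = 14
'q': a..z range, 26 + ord('q') − ord('a') = 42
'L': A..Z range, ord('L') − ord('A') = 11
'm': a..z range, 26 + ord('m') − ord('a') = 38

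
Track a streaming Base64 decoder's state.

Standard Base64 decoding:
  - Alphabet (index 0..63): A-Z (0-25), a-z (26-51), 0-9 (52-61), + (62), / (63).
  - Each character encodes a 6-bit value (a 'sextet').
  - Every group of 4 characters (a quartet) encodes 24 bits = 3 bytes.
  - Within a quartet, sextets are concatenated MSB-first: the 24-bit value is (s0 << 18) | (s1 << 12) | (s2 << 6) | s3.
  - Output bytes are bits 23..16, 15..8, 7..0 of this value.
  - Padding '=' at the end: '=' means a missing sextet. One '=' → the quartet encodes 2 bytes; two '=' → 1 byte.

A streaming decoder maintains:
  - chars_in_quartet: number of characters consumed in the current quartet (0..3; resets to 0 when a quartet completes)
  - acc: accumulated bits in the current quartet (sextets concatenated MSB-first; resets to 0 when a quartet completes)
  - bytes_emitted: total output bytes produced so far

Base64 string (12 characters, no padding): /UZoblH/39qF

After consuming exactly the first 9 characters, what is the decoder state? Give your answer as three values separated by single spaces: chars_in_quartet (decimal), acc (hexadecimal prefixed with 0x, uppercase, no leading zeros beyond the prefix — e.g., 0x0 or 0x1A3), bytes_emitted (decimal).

Answer: 1 0x37 6

Derivation:
After char 0 ('/'=63): chars_in_quartet=1 acc=0x3F bytes_emitted=0
After char 1 ('U'=20): chars_in_quartet=2 acc=0xFD4 bytes_emitted=0
After char 2 ('Z'=25): chars_in_quartet=3 acc=0x3F519 bytes_emitted=0
After char 3 ('o'=40): chars_in_quartet=4 acc=0xFD4668 -> emit FD 46 68, reset; bytes_emitted=3
After char 4 ('b'=27): chars_in_quartet=1 acc=0x1B bytes_emitted=3
After char 5 ('l'=37): chars_in_quartet=2 acc=0x6E5 bytes_emitted=3
After char 6 ('H'=7): chars_in_quartet=3 acc=0x1B947 bytes_emitted=3
After char 7 ('/'=63): chars_in_quartet=4 acc=0x6E51FF -> emit 6E 51 FF, reset; bytes_emitted=6
After char 8 ('3'=55): chars_in_quartet=1 acc=0x37 bytes_emitted=6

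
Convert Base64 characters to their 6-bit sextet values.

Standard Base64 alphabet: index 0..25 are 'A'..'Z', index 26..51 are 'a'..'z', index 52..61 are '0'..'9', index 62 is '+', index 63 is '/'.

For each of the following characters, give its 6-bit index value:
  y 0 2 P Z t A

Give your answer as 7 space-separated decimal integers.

'y': a..z range, 26 + ord('y') − ord('a') = 50
'0': 0..9 range, 52 + ord('0') − ord('0') = 52
'2': 0..9 range, 52 + ord('2') − ord('0') = 54
'P': A..Z range, ord('P') − ord('A') = 15
'Z': A..Z range, ord('Z') − ord('A') = 25
't': a..z range, 26 + ord('t') − ord('a') = 45
'A': A..Z range, ord('A') − ord('A') = 0

Answer: 50 52 54 15 25 45 0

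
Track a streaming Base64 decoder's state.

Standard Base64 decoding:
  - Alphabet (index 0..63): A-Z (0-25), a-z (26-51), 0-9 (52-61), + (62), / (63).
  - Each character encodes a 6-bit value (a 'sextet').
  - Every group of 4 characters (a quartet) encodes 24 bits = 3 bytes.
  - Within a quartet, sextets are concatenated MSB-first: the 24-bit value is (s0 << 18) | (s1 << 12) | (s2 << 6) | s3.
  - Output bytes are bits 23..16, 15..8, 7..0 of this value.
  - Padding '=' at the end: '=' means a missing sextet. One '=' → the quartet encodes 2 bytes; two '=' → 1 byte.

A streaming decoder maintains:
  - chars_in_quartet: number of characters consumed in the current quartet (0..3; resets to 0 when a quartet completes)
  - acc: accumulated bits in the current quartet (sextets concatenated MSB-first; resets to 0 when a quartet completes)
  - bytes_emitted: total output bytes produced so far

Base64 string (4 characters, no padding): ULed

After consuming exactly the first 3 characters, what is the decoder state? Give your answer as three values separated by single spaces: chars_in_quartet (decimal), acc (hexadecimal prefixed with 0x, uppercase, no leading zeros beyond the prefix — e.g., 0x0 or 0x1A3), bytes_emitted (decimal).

Answer: 3 0x142DE 0

Derivation:
After char 0 ('U'=20): chars_in_quartet=1 acc=0x14 bytes_emitted=0
After char 1 ('L'=11): chars_in_quartet=2 acc=0x50B bytes_emitted=0
After char 2 ('e'=30): chars_in_quartet=3 acc=0x142DE bytes_emitted=0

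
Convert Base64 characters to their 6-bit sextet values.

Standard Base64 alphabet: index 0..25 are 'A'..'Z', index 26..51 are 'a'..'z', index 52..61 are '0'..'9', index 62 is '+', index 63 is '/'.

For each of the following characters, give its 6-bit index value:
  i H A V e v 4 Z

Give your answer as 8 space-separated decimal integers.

Answer: 34 7 0 21 30 47 56 25

Derivation:
'i': a..z range, 26 + ord('i') − ord('a') = 34
'H': A..Z range, ord('H') − ord('A') = 7
'A': A..Z range, ord('A') − ord('A') = 0
'V': A..Z range, ord('V') − ord('A') = 21
'e': a..z range, 26 + ord('e') − ord('a') = 30
'v': a..z range, 26 + ord('v') − ord('a') = 47
'4': 0..9 range, 52 + ord('4') − ord('0') = 56
'Z': A..Z range, ord('Z') − ord('A') = 25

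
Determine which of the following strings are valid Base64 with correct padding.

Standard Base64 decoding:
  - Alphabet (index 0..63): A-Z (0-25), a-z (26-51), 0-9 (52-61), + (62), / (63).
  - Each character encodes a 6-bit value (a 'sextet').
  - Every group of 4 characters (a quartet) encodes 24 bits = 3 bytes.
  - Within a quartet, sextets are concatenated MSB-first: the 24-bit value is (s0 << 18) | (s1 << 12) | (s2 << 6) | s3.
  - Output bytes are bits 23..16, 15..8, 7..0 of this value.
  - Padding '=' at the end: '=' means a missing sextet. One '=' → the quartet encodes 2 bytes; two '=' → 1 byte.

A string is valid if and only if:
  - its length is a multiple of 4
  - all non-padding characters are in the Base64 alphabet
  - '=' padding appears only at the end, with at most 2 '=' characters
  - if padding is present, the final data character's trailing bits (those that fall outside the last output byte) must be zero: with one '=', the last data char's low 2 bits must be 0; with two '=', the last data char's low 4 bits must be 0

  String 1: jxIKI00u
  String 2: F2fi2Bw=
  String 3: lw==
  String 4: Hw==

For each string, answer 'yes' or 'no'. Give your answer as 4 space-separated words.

Answer: yes yes yes yes

Derivation:
String 1: 'jxIKI00u' → valid
String 2: 'F2fi2Bw=' → valid
String 3: 'lw==' → valid
String 4: 'Hw==' → valid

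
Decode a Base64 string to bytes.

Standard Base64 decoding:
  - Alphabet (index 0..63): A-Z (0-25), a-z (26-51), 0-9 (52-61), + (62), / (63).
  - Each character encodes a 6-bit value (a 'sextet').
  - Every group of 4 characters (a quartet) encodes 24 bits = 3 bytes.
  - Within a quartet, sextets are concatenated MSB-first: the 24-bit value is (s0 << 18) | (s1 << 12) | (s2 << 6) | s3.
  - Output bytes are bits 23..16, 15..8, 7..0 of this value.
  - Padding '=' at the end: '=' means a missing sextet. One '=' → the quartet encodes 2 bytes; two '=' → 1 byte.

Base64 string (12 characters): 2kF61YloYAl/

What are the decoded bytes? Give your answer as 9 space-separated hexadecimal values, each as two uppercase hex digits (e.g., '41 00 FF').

After char 0 ('2'=54): chars_in_quartet=1 acc=0x36 bytes_emitted=0
After char 1 ('k'=36): chars_in_quartet=2 acc=0xDA4 bytes_emitted=0
After char 2 ('F'=5): chars_in_quartet=3 acc=0x36905 bytes_emitted=0
After char 3 ('6'=58): chars_in_quartet=4 acc=0xDA417A -> emit DA 41 7A, reset; bytes_emitted=3
After char 4 ('1'=53): chars_in_quartet=1 acc=0x35 bytes_emitted=3
After char 5 ('Y'=24): chars_in_quartet=2 acc=0xD58 bytes_emitted=3
After char 6 ('l'=37): chars_in_quartet=3 acc=0x35625 bytes_emitted=3
After char 7 ('o'=40): chars_in_quartet=4 acc=0xD58968 -> emit D5 89 68, reset; bytes_emitted=6
After char 8 ('Y'=24): chars_in_quartet=1 acc=0x18 bytes_emitted=6
After char 9 ('A'=0): chars_in_quartet=2 acc=0x600 bytes_emitted=6
After char 10 ('l'=37): chars_in_quartet=3 acc=0x18025 bytes_emitted=6
After char 11 ('/'=63): chars_in_quartet=4 acc=0x60097F -> emit 60 09 7F, reset; bytes_emitted=9

Answer: DA 41 7A D5 89 68 60 09 7F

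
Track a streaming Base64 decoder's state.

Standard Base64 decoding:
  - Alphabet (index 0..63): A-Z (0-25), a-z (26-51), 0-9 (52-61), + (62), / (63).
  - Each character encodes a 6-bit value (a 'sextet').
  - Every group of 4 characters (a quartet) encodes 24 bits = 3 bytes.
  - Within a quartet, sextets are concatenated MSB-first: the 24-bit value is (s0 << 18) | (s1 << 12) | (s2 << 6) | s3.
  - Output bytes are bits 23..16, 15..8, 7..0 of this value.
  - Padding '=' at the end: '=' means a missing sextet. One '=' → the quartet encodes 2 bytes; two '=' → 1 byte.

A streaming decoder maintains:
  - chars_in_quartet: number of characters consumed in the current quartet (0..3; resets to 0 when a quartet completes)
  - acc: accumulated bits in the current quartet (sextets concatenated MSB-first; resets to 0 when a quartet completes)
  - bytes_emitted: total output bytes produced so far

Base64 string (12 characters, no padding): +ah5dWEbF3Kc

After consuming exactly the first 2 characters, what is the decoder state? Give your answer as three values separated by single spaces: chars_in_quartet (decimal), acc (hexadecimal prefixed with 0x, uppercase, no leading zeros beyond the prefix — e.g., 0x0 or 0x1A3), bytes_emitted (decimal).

After char 0 ('+'=62): chars_in_quartet=1 acc=0x3E bytes_emitted=0
After char 1 ('a'=26): chars_in_quartet=2 acc=0xF9A bytes_emitted=0

Answer: 2 0xF9A 0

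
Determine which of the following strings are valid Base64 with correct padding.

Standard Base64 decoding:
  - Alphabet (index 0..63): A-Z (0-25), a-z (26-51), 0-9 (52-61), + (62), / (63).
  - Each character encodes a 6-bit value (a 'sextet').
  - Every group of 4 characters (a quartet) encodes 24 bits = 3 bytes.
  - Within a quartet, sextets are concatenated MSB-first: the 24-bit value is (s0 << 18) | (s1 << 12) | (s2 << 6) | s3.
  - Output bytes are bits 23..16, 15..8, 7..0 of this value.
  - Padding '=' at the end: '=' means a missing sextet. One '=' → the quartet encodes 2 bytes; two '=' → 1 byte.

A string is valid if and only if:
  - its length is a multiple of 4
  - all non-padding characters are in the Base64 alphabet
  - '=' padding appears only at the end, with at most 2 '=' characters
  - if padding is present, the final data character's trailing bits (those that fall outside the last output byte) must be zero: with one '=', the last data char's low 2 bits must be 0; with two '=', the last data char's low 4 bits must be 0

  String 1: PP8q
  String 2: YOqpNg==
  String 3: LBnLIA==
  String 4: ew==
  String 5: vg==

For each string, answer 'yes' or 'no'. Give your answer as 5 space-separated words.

Answer: yes yes yes yes yes

Derivation:
String 1: 'PP8q' → valid
String 2: 'YOqpNg==' → valid
String 3: 'LBnLIA==' → valid
String 4: 'ew==' → valid
String 5: 'vg==' → valid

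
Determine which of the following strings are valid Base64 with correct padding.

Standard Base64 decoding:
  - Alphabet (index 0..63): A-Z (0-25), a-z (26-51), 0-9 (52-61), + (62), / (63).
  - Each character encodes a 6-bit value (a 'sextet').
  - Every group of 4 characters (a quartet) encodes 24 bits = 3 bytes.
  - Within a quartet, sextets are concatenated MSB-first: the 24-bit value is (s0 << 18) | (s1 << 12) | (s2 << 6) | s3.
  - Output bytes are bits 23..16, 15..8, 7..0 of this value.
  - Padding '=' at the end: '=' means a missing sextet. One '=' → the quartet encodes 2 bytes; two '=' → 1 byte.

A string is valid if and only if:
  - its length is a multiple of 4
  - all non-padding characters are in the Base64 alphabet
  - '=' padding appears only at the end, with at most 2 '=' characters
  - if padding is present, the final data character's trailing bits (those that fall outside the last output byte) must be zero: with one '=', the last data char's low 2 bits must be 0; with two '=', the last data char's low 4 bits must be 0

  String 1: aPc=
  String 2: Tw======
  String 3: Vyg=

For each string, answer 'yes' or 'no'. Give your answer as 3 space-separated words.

String 1: 'aPc=' → valid
String 2: 'Tw======' → invalid (6 pad chars (max 2))
String 3: 'Vyg=' → valid

Answer: yes no yes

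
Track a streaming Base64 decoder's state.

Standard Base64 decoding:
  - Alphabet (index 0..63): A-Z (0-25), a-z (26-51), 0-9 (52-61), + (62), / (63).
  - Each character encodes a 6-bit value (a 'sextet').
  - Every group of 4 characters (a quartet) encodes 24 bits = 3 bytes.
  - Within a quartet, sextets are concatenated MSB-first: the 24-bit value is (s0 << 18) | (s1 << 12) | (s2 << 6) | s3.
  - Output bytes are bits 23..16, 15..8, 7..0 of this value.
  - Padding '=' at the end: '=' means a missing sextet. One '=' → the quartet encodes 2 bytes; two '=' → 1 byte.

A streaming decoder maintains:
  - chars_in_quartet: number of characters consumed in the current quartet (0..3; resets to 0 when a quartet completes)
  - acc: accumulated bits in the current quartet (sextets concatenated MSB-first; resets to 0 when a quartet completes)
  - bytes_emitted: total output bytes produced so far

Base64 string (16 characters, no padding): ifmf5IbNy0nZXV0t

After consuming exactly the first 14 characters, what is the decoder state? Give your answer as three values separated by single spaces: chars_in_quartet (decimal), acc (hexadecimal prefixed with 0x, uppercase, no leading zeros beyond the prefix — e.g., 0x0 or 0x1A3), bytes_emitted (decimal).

After char 0 ('i'=34): chars_in_quartet=1 acc=0x22 bytes_emitted=0
After char 1 ('f'=31): chars_in_quartet=2 acc=0x89F bytes_emitted=0
After char 2 ('m'=38): chars_in_quartet=3 acc=0x227E6 bytes_emitted=0
After char 3 ('f'=31): chars_in_quartet=4 acc=0x89F99F -> emit 89 F9 9F, reset; bytes_emitted=3
After char 4 ('5'=57): chars_in_quartet=1 acc=0x39 bytes_emitted=3
After char 5 ('I'=8): chars_in_quartet=2 acc=0xE48 bytes_emitted=3
After char 6 ('b'=27): chars_in_quartet=3 acc=0x3921B bytes_emitted=3
After char 7 ('N'=13): chars_in_quartet=4 acc=0xE486CD -> emit E4 86 CD, reset; bytes_emitted=6
After char 8 ('y'=50): chars_in_quartet=1 acc=0x32 bytes_emitted=6
After char 9 ('0'=52): chars_in_quartet=2 acc=0xCB4 bytes_emitted=6
After char 10 ('n'=39): chars_in_quartet=3 acc=0x32D27 bytes_emitted=6
After char 11 ('Z'=25): chars_in_quartet=4 acc=0xCB49D9 -> emit CB 49 D9, reset; bytes_emitted=9
After char 12 ('X'=23): chars_in_quartet=1 acc=0x17 bytes_emitted=9
After char 13 ('V'=21): chars_in_quartet=2 acc=0x5D5 bytes_emitted=9

Answer: 2 0x5D5 9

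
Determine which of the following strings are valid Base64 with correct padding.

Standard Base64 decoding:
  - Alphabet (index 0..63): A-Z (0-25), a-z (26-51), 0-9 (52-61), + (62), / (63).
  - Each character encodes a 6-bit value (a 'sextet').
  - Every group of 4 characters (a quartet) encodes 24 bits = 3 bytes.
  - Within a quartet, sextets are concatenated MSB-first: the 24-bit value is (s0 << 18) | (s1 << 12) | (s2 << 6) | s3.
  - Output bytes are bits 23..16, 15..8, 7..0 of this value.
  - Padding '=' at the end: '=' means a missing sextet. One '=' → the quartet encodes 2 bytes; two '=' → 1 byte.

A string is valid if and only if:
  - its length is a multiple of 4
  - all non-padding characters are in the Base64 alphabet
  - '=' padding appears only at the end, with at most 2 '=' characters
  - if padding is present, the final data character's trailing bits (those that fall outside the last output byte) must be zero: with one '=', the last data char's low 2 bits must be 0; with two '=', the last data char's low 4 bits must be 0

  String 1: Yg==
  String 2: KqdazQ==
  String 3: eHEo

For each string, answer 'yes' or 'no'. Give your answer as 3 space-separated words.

Answer: yes yes yes

Derivation:
String 1: 'Yg==' → valid
String 2: 'KqdazQ==' → valid
String 3: 'eHEo' → valid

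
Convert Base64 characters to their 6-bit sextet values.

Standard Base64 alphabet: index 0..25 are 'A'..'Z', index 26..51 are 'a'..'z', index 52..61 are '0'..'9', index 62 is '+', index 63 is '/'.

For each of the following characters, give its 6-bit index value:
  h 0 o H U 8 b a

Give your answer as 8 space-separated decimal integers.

Answer: 33 52 40 7 20 60 27 26

Derivation:
'h': a..z range, 26 + ord('h') − ord('a') = 33
'0': 0..9 range, 52 + ord('0') − ord('0') = 52
'o': a..z range, 26 + ord('o') − ord('a') = 40
'H': A..Z range, ord('H') − ord('A') = 7
'U': A..Z range, ord('U') − ord('A') = 20
'8': 0..9 range, 52 + ord('8') − ord('0') = 60
'b': a..z range, 26 + ord('b') − ord('a') = 27
'a': a..z range, 26 + ord('a') − ord('a') = 26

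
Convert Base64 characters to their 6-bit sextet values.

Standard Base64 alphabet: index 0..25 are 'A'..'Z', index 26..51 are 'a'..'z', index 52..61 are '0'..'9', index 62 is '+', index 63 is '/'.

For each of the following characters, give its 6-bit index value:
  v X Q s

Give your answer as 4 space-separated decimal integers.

'v': a..z range, 26 + ord('v') − ord('a') = 47
'X': A..Z range, ord('X') − ord('A') = 23
'Q': A..Z range, ord('Q') − ord('A') = 16
's': a..z range, 26 + ord('s') − ord('a') = 44

Answer: 47 23 16 44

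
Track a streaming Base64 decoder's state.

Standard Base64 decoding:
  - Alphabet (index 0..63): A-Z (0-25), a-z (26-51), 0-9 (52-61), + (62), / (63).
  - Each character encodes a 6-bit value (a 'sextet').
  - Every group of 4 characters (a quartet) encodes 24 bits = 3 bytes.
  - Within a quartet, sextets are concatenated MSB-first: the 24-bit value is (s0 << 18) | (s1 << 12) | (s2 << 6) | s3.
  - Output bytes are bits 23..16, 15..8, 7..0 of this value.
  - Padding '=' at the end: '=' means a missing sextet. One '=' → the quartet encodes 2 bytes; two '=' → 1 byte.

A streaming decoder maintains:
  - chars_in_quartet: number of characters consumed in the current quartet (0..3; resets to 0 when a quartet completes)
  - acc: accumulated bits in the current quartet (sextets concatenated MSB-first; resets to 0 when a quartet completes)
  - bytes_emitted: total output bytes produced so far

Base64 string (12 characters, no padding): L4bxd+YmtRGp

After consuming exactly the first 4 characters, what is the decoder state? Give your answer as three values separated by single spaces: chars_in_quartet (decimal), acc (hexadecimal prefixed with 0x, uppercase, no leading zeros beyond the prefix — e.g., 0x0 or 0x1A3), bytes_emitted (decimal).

Answer: 0 0x0 3

Derivation:
After char 0 ('L'=11): chars_in_quartet=1 acc=0xB bytes_emitted=0
After char 1 ('4'=56): chars_in_quartet=2 acc=0x2F8 bytes_emitted=0
After char 2 ('b'=27): chars_in_quartet=3 acc=0xBE1B bytes_emitted=0
After char 3 ('x'=49): chars_in_quartet=4 acc=0x2F86F1 -> emit 2F 86 F1, reset; bytes_emitted=3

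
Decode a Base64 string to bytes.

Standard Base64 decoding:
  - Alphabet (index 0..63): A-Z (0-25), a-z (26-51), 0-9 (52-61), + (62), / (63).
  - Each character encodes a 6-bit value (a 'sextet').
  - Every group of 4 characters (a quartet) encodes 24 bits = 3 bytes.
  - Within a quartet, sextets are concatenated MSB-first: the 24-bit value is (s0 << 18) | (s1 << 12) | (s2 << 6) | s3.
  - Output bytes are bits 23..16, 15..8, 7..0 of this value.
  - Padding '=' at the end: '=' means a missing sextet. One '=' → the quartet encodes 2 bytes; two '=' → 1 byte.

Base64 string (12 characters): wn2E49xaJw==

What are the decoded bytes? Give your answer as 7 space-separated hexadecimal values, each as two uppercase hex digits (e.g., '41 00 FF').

Answer: C2 7D 84 E3 DC 5A 27

Derivation:
After char 0 ('w'=48): chars_in_quartet=1 acc=0x30 bytes_emitted=0
After char 1 ('n'=39): chars_in_quartet=2 acc=0xC27 bytes_emitted=0
After char 2 ('2'=54): chars_in_quartet=3 acc=0x309F6 bytes_emitted=0
After char 3 ('E'=4): chars_in_quartet=4 acc=0xC27D84 -> emit C2 7D 84, reset; bytes_emitted=3
After char 4 ('4'=56): chars_in_quartet=1 acc=0x38 bytes_emitted=3
After char 5 ('9'=61): chars_in_quartet=2 acc=0xE3D bytes_emitted=3
After char 6 ('x'=49): chars_in_quartet=3 acc=0x38F71 bytes_emitted=3
After char 7 ('a'=26): chars_in_quartet=4 acc=0xE3DC5A -> emit E3 DC 5A, reset; bytes_emitted=6
After char 8 ('J'=9): chars_in_quartet=1 acc=0x9 bytes_emitted=6
After char 9 ('w'=48): chars_in_quartet=2 acc=0x270 bytes_emitted=6
Padding '==': partial quartet acc=0x270 -> emit 27; bytes_emitted=7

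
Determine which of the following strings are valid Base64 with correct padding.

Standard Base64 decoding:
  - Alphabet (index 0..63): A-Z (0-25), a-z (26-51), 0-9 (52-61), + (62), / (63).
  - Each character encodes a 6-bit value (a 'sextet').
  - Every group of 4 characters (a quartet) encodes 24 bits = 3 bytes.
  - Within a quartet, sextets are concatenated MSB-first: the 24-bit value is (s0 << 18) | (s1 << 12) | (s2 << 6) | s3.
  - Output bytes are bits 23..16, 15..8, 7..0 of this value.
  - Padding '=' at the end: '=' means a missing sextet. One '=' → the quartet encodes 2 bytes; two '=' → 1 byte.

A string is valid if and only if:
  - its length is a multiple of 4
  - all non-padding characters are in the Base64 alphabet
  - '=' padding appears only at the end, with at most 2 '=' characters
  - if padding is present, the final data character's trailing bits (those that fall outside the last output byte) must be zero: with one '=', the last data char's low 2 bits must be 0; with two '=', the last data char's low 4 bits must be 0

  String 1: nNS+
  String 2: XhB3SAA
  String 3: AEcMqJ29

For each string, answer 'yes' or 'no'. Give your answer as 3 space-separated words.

String 1: 'nNS+' → valid
String 2: 'XhB3SAA' → invalid (len=7 not mult of 4)
String 3: 'AEcMqJ29' → valid

Answer: yes no yes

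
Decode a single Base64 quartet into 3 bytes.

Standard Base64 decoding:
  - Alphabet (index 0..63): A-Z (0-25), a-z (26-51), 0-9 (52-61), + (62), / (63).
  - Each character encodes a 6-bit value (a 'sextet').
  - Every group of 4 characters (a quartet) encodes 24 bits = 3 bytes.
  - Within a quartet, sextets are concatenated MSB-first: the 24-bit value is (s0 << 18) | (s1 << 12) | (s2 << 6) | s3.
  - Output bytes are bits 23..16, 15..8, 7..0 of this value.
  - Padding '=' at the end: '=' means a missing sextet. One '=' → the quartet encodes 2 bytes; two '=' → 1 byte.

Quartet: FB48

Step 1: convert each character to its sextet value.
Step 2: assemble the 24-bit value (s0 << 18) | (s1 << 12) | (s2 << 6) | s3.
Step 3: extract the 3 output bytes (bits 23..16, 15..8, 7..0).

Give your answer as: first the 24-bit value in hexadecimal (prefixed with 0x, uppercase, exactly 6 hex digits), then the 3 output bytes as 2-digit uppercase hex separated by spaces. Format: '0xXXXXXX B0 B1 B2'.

Answer: 0x141E3C 14 1E 3C

Derivation:
Sextets: F=5, B=1, 4=56, 8=60
24-bit: (5<<18) | (1<<12) | (56<<6) | 60
      = 0x140000 | 0x001000 | 0x000E00 | 0x00003C
      = 0x141E3C
Bytes: (v>>16)&0xFF=14, (v>>8)&0xFF=1E, v&0xFF=3C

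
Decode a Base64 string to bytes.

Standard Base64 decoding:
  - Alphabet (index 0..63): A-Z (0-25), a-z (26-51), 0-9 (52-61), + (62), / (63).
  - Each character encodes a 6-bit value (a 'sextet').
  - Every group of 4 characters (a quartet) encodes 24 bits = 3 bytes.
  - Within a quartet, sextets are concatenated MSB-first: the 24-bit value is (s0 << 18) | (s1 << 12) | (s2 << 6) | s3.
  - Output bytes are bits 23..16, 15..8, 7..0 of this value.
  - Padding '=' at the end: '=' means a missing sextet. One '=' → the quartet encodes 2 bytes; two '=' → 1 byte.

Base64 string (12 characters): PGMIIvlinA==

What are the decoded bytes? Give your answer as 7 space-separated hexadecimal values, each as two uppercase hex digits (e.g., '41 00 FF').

Answer: 3C 63 08 22 F9 62 9C

Derivation:
After char 0 ('P'=15): chars_in_quartet=1 acc=0xF bytes_emitted=0
After char 1 ('G'=6): chars_in_quartet=2 acc=0x3C6 bytes_emitted=0
After char 2 ('M'=12): chars_in_quartet=3 acc=0xF18C bytes_emitted=0
After char 3 ('I'=8): chars_in_quartet=4 acc=0x3C6308 -> emit 3C 63 08, reset; bytes_emitted=3
After char 4 ('I'=8): chars_in_quartet=1 acc=0x8 bytes_emitted=3
After char 5 ('v'=47): chars_in_quartet=2 acc=0x22F bytes_emitted=3
After char 6 ('l'=37): chars_in_quartet=3 acc=0x8BE5 bytes_emitted=3
After char 7 ('i'=34): chars_in_quartet=4 acc=0x22F962 -> emit 22 F9 62, reset; bytes_emitted=6
After char 8 ('n'=39): chars_in_quartet=1 acc=0x27 bytes_emitted=6
After char 9 ('A'=0): chars_in_quartet=2 acc=0x9C0 bytes_emitted=6
Padding '==': partial quartet acc=0x9C0 -> emit 9C; bytes_emitted=7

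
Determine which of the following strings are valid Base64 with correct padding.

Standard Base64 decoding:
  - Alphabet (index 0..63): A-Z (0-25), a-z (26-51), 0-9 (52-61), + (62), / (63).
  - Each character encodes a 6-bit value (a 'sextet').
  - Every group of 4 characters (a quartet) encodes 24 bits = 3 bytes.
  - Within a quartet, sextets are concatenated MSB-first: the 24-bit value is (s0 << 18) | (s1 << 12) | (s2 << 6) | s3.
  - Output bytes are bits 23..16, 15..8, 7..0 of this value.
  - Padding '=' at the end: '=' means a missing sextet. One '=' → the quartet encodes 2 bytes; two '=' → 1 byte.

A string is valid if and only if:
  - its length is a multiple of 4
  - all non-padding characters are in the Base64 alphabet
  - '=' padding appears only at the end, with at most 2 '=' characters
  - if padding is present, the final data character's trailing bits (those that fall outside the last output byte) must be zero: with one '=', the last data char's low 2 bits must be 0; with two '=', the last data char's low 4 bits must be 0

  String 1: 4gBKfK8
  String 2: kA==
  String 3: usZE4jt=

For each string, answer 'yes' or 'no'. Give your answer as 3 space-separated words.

String 1: '4gBKfK8' → invalid (len=7 not mult of 4)
String 2: 'kA==' → valid
String 3: 'usZE4jt=' → invalid (bad trailing bits)

Answer: no yes no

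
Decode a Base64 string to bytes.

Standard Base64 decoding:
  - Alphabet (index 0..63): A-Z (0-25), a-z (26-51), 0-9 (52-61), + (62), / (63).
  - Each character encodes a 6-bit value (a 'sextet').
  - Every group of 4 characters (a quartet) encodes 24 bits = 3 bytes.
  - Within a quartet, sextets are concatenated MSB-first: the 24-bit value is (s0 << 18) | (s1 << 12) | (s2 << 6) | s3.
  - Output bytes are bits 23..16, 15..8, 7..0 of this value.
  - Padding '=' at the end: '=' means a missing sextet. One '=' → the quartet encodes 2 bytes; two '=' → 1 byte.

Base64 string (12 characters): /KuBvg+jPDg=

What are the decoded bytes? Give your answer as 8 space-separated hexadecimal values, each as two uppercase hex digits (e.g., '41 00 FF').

After char 0 ('/'=63): chars_in_quartet=1 acc=0x3F bytes_emitted=0
After char 1 ('K'=10): chars_in_quartet=2 acc=0xFCA bytes_emitted=0
After char 2 ('u'=46): chars_in_quartet=3 acc=0x3F2AE bytes_emitted=0
After char 3 ('B'=1): chars_in_quartet=4 acc=0xFCAB81 -> emit FC AB 81, reset; bytes_emitted=3
After char 4 ('v'=47): chars_in_quartet=1 acc=0x2F bytes_emitted=3
After char 5 ('g'=32): chars_in_quartet=2 acc=0xBE0 bytes_emitted=3
After char 6 ('+'=62): chars_in_quartet=3 acc=0x2F83E bytes_emitted=3
After char 7 ('j'=35): chars_in_quartet=4 acc=0xBE0FA3 -> emit BE 0F A3, reset; bytes_emitted=6
After char 8 ('P'=15): chars_in_quartet=1 acc=0xF bytes_emitted=6
After char 9 ('D'=3): chars_in_quartet=2 acc=0x3C3 bytes_emitted=6
After char 10 ('g'=32): chars_in_quartet=3 acc=0xF0E0 bytes_emitted=6
Padding '=': partial quartet acc=0xF0E0 -> emit 3C 38; bytes_emitted=8

Answer: FC AB 81 BE 0F A3 3C 38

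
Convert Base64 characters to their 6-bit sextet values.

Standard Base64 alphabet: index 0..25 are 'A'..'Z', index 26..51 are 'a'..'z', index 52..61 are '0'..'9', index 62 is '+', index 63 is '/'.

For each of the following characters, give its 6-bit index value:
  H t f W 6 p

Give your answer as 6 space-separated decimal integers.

Answer: 7 45 31 22 58 41

Derivation:
'H': A..Z range, ord('H') − ord('A') = 7
't': a..z range, 26 + ord('t') − ord('a') = 45
'f': a..z range, 26 + ord('f') − ord('a') = 31
'W': A..Z range, ord('W') − ord('A') = 22
'6': 0..9 range, 52 + ord('6') − ord('0') = 58
'p': a..z range, 26 + ord('p') − ord('a') = 41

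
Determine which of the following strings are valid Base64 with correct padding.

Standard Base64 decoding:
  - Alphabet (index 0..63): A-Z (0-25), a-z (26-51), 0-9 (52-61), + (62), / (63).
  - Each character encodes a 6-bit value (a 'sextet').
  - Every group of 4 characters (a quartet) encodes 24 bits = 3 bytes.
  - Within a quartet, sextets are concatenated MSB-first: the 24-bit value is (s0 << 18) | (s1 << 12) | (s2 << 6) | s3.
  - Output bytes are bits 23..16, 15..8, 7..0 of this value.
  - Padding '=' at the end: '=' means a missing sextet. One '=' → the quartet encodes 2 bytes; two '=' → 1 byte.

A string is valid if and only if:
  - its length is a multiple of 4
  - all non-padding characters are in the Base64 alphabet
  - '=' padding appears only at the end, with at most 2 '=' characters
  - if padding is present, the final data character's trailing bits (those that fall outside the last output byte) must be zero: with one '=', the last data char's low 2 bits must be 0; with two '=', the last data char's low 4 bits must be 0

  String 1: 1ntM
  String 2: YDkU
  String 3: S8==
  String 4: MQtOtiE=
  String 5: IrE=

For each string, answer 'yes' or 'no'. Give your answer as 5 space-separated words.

String 1: '1ntM' → valid
String 2: 'YDkU' → valid
String 3: 'S8==' → invalid (bad trailing bits)
String 4: 'MQtOtiE=' → valid
String 5: 'IrE=' → valid

Answer: yes yes no yes yes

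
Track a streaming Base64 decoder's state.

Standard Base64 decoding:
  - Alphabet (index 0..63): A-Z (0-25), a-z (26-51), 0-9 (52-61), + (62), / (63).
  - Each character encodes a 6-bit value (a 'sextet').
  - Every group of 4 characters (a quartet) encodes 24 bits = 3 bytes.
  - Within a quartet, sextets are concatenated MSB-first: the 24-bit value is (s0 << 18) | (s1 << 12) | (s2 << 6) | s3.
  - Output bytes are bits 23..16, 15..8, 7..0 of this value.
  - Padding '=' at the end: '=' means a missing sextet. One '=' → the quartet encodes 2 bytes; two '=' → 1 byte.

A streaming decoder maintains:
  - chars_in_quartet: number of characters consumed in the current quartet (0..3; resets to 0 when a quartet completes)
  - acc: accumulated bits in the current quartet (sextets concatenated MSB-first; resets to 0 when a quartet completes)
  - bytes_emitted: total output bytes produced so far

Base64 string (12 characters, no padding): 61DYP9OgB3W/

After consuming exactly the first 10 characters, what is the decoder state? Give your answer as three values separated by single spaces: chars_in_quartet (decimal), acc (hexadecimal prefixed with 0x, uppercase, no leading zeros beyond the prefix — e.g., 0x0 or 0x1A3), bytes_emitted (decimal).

Answer: 2 0x77 6

Derivation:
After char 0 ('6'=58): chars_in_quartet=1 acc=0x3A bytes_emitted=0
After char 1 ('1'=53): chars_in_quartet=2 acc=0xEB5 bytes_emitted=0
After char 2 ('D'=3): chars_in_quartet=3 acc=0x3AD43 bytes_emitted=0
After char 3 ('Y'=24): chars_in_quartet=4 acc=0xEB50D8 -> emit EB 50 D8, reset; bytes_emitted=3
After char 4 ('P'=15): chars_in_quartet=1 acc=0xF bytes_emitted=3
After char 5 ('9'=61): chars_in_quartet=2 acc=0x3FD bytes_emitted=3
After char 6 ('O'=14): chars_in_quartet=3 acc=0xFF4E bytes_emitted=3
After char 7 ('g'=32): chars_in_quartet=4 acc=0x3FD3A0 -> emit 3F D3 A0, reset; bytes_emitted=6
After char 8 ('B'=1): chars_in_quartet=1 acc=0x1 bytes_emitted=6
After char 9 ('3'=55): chars_in_quartet=2 acc=0x77 bytes_emitted=6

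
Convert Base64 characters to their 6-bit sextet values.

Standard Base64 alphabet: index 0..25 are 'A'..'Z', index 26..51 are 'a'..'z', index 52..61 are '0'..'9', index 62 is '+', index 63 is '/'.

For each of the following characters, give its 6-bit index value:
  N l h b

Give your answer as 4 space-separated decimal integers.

Answer: 13 37 33 27

Derivation:
'N': A..Z range, ord('N') − ord('A') = 13
'l': a..z range, 26 + ord('l') − ord('a') = 37
'h': a..z range, 26 + ord('h') − ord('a') = 33
'b': a..z range, 26 + ord('b') − ord('a') = 27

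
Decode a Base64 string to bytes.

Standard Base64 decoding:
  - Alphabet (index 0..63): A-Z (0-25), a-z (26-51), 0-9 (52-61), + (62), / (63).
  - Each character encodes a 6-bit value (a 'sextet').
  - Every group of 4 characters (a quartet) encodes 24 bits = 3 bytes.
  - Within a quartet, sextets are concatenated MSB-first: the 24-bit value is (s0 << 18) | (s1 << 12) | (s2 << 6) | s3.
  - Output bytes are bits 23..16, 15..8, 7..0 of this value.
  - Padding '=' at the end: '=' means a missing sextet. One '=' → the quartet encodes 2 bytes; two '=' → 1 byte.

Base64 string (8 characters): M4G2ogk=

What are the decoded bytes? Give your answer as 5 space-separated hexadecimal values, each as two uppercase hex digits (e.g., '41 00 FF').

After char 0 ('M'=12): chars_in_quartet=1 acc=0xC bytes_emitted=0
After char 1 ('4'=56): chars_in_quartet=2 acc=0x338 bytes_emitted=0
After char 2 ('G'=6): chars_in_quartet=3 acc=0xCE06 bytes_emitted=0
After char 3 ('2'=54): chars_in_quartet=4 acc=0x3381B6 -> emit 33 81 B6, reset; bytes_emitted=3
After char 4 ('o'=40): chars_in_quartet=1 acc=0x28 bytes_emitted=3
After char 5 ('g'=32): chars_in_quartet=2 acc=0xA20 bytes_emitted=3
After char 6 ('k'=36): chars_in_quartet=3 acc=0x28824 bytes_emitted=3
Padding '=': partial quartet acc=0x28824 -> emit A2 09; bytes_emitted=5

Answer: 33 81 B6 A2 09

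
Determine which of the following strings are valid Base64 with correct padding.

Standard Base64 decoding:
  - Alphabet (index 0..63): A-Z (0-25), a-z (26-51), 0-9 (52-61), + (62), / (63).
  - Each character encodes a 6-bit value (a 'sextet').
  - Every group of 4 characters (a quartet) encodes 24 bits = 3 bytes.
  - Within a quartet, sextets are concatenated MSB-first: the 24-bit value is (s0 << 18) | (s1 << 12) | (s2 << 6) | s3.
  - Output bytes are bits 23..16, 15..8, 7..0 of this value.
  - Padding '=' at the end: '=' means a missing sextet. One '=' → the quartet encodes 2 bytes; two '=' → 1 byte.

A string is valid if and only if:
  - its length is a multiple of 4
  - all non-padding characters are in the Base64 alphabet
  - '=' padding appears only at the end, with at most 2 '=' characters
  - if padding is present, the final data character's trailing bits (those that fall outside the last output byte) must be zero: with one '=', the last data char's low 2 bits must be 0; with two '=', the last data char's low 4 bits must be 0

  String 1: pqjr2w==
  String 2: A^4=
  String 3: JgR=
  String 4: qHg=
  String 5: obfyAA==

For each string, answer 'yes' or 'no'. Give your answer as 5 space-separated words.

String 1: 'pqjr2w==' → valid
String 2: 'A^4=' → invalid (bad char(s): ['^'])
String 3: 'JgR=' → invalid (bad trailing bits)
String 4: 'qHg=' → valid
String 5: 'obfyAA==' → valid

Answer: yes no no yes yes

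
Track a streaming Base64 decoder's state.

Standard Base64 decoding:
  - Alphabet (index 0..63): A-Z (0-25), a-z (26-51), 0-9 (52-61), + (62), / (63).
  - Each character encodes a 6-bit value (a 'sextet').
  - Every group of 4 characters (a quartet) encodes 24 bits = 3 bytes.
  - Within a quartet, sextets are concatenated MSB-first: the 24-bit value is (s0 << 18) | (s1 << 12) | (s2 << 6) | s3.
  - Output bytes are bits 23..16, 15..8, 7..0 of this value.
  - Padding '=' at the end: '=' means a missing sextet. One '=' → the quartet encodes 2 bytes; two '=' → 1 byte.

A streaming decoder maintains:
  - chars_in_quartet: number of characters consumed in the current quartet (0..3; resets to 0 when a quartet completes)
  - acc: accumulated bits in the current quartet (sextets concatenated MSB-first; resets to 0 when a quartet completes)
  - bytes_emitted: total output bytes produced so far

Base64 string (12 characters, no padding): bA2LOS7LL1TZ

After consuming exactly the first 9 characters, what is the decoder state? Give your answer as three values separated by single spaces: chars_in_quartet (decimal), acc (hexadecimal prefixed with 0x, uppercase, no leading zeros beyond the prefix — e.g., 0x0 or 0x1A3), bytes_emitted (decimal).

Answer: 1 0xB 6

Derivation:
After char 0 ('b'=27): chars_in_quartet=1 acc=0x1B bytes_emitted=0
After char 1 ('A'=0): chars_in_quartet=2 acc=0x6C0 bytes_emitted=0
After char 2 ('2'=54): chars_in_quartet=3 acc=0x1B036 bytes_emitted=0
After char 3 ('L'=11): chars_in_quartet=4 acc=0x6C0D8B -> emit 6C 0D 8B, reset; bytes_emitted=3
After char 4 ('O'=14): chars_in_quartet=1 acc=0xE bytes_emitted=3
After char 5 ('S'=18): chars_in_quartet=2 acc=0x392 bytes_emitted=3
After char 6 ('7'=59): chars_in_quartet=3 acc=0xE4BB bytes_emitted=3
After char 7 ('L'=11): chars_in_quartet=4 acc=0x392ECB -> emit 39 2E CB, reset; bytes_emitted=6
After char 8 ('L'=11): chars_in_quartet=1 acc=0xB bytes_emitted=6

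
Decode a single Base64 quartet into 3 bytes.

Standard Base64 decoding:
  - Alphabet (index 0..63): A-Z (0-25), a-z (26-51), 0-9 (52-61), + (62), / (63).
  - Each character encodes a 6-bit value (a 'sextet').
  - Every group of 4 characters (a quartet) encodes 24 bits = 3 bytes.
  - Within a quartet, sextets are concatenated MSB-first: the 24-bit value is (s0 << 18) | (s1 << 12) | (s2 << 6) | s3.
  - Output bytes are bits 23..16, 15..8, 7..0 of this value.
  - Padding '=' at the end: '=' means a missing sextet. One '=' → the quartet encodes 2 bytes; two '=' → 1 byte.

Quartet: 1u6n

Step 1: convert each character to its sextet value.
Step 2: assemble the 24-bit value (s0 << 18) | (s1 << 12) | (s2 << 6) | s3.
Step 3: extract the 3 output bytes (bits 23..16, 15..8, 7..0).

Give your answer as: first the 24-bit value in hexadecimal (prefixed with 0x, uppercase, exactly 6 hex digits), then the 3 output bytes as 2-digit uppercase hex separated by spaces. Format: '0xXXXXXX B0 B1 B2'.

Sextets: 1=53, u=46, 6=58, n=39
24-bit: (53<<18) | (46<<12) | (58<<6) | 39
      = 0xD40000 | 0x02E000 | 0x000E80 | 0x000027
      = 0xD6EEA7
Bytes: (v>>16)&0xFF=D6, (v>>8)&0xFF=EE, v&0xFF=A7

Answer: 0xD6EEA7 D6 EE A7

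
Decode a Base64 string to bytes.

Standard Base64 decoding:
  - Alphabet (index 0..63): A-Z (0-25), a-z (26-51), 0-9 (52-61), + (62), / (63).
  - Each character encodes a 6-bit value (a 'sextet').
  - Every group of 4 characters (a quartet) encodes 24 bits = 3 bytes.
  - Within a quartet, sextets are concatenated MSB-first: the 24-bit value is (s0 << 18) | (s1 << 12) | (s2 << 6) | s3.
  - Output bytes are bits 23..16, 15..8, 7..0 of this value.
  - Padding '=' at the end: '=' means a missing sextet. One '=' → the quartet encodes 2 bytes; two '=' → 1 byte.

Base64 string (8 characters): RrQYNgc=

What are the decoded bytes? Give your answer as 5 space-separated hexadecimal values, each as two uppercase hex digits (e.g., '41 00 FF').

After char 0 ('R'=17): chars_in_quartet=1 acc=0x11 bytes_emitted=0
After char 1 ('r'=43): chars_in_quartet=2 acc=0x46B bytes_emitted=0
After char 2 ('Q'=16): chars_in_quartet=3 acc=0x11AD0 bytes_emitted=0
After char 3 ('Y'=24): chars_in_quartet=4 acc=0x46B418 -> emit 46 B4 18, reset; bytes_emitted=3
After char 4 ('N'=13): chars_in_quartet=1 acc=0xD bytes_emitted=3
After char 5 ('g'=32): chars_in_quartet=2 acc=0x360 bytes_emitted=3
After char 6 ('c'=28): chars_in_quartet=3 acc=0xD81C bytes_emitted=3
Padding '=': partial quartet acc=0xD81C -> emit 36 07; bytes_emitted=5

Answer: 46 B4 18 36 07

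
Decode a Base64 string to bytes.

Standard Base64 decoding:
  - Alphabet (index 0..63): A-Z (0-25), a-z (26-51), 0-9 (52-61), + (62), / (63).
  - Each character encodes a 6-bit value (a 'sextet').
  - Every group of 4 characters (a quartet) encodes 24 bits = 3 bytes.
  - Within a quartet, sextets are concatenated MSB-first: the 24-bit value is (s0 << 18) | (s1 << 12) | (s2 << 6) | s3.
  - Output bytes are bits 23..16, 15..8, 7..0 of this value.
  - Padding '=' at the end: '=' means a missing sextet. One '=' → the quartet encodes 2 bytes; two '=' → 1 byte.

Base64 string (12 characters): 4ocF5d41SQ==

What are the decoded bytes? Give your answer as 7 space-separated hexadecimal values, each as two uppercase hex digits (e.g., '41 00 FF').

After char 0 ('4'=56): chars_in_quartet=1 acc=0x38 bytes_emitted=0
After char 1 ('o'=40): chars_in_quartet=2 acc=0xE28 bytes_emitted=0
After char 2 ('c'=28): chars_in_quartet=3 acc=0x38A1C bytes_emitted=0
After char 3 ('F'=5): chars_in_quartet=4 acc=0xE28705 -> emit E2 87 05, reset; bytes_emitted=3
After char 4 ('5'=57): chars_in_quartet=1 acc=0x39 bytes_emitted=3
After char 5 ('d'=29): chars_in_quartet=2 acc=0xE5D bytes_emitted=3
After char 6 ('4'=56): chars_in_quartet=3 acc=0x39778 bytes_emitted=3
After char 7 ('1'=53): chars_in_quartet=4 acc=0xE5DE35 -> emit E5 DE 35, reset; bytes_emitted=6
After char 8 ('S'=18): chars_in_quartet=1 acc=0x12 bytes_emitted=6
After char 9 ('Q'=16): chars_in_quartet=2 acc=0x490 bytes_emitted=6
Padding '==': partial quartet acc=0x490 -> emit 49; bytes_emitted=7

Answer: E2 87 05 E5 DE 35 49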